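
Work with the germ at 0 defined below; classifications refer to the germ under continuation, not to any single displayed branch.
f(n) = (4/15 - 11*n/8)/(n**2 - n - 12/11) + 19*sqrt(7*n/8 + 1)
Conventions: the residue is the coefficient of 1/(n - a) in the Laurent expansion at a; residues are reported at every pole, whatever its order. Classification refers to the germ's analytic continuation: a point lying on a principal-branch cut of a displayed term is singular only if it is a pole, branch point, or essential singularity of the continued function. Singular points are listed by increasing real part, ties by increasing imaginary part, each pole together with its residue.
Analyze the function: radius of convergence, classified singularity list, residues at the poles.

Denominator factor (n**2 - n - 12/11): discriminant 59/11, real irrational roots 1/2 + (1/22)*sqrt(649) and 1/2 - (1/22)*sqrt(649); poles of order 1, moduli 1/2 + (1/22)*sqrt(649) and -1/2 + (1/22)*sqrt(649).
Branch term (19)*sqrt(1 - n/(-8/7)): its argument vanishes at n = -8/7, a square-root branch point, modulus 8/7.
The radius of convergence is the smallest modulus among the singular points: -1/2 + (1/22)*sqrt(649).
The branch term is analytic at 1/2 - (1/22)*sqrt(649) and contributes nothing to the residue; only the rational part matters.
The factor n**2 - n - 12/11 splits as (n - a)(n - a') with a = 1/2 - (1/22)*sqrt(649), a' = 1/2 + (1/22)*sqrt(649). At the order-1 pole a set g(n) = (n - a)*(rational part) = [4/15 - 11*n/8] / (n - a').
Simple pole: residue = g(a) at a = 1/2 - (1/22)*sqrt(649), which is -11/16 + (101/14160)*sqrt(649).
The branch term is analytic at 1/2 + (1/22)*sqrt(649) and contributes nothing to the residue; only the rational part matters.
The factor n**2 - n - 12/11 splits as (n - a)(n - a') with a = 1/2 + (1/22)*sqrt(649), a' = 1/2 - (1/22)*sqrt(649). At the order-1 pole a set g(n) = (n - a)*(rational part) = [4/15 - 11*n/8] / (n - a').
Simple pole: residue = g(a) at a = 1/2 + (1/22)*sqrt(649), which is -11/16 - (101/14160)*sqrt(649).
List the singular points by increasing real part (a conjugate pair: the negative imaginary part first).

Radius of convergence at 0: -1/2 + (1/22)*sqrt(649).
At -8/7: an algebraic (square-root) branch point.
At 1/2 - (1/22)*sqrt(649): a pole of order 1; residue -11/16 + (101/14160)*sqrt(649).
At 1/2 + (1/22)*sqrt(649): a pole of order 1; residue -11/16 - (101/14160)*sqrt(649).


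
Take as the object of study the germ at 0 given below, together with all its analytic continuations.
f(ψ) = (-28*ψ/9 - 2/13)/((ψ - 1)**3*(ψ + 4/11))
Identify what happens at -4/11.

The denominator factor ψ + 4/11 vanishes at -4/11 and appears to the power 1; the numerator there equals 1258/1287, nonzero, and no other factor vanishes.
Hence a pole whose order is the multiplicity, 1.

The point is a pole of order 1.


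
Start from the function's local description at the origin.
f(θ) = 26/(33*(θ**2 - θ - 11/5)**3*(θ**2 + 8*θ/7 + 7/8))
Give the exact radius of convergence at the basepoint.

Denominator factor (θ**2 - θ - 11/5)^3: discriminant 49/5, real irrational roots 1/2 + (7/10)*sqrt(5) and 1/2 - (7/10)*sqrt(5); poles of order 3, moduli 1/2 + (7/10)*sqrt(5) and -1/2 + (7/10)*sqrt(5).
Denominator factor (θ**2 + 8*θ/7 + 7/8): discriminant -215/98, complex-conjugate roots (-4/7) + ((1/28)*sqrt(430))*i and (-4/7) - ((1/28)*sqrt(430))*i; poles of order 1, moduli (1/4)*sqrt(14) and (1/4)*sqrt(14).
The radius of convergence is the smallest modulus among the singular points: (1/4)*sqrt(14).

The radius of convergence is (1/4)*sqrt(14).


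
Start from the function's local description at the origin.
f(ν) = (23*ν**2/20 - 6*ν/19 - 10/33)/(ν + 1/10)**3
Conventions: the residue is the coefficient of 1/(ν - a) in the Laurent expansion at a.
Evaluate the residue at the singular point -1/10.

At the order-3 pole -1/10 set g(ν) = (ν - (-1/10))^3*f(ν) = 23*ν**2/20 - 6*ν/19 - 10/33.
Order-3 pole: residue = g''(a)/2; g''(-1/10) = 23/10, so the residue is 23/20.

The residue is 23/20.


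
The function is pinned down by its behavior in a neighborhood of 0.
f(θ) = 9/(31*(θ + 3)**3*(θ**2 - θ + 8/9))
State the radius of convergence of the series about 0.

Denominator factor (θ + 3)^3: pole of order 3 at -3, modulus 3.
Denominator factor (θ**2 - θ + 8/9): discriminant -23/9, complex-conjugate roots (1/2) + ((1/6)*sqrt(23))*i and (1/2) - ((1/6)*sqrt(23))*i; poles of order 1, moduli (2/3)*sqrt(2) and (2/3)*sqrt(2).
The radius of convergence is the smallest modulus among the singular points: (2/3)*sqrt(2).

The radius of convergence is (2/3)*sqrt(2).


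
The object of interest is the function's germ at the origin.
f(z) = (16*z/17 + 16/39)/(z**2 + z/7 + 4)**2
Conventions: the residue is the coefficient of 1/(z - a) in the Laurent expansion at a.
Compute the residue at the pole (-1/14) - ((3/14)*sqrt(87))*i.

The residue is ((156016/135492669)*sqrt(87))*i.

The factor z**2 + z/7 + 4 splits as (z - a)(z - a') with a = (-1/14) - ((3/14)*sqrt(87))*i, a' = (-1/14) + ((3/14)*sqrt(87))*i. At the order-2 pole a set g(z) = (z - a)^2*f(z) = [16*z/17 + 16/39] / (z - a')^2.
Order-2 pole: residue = g'(a); g'((-1/14) - ((3/14)*sqrt(87))*i) = ((156016/135492669)*sqrt(87))*i, so the residue is ((156016/135492669)*sqrt(87))*i.


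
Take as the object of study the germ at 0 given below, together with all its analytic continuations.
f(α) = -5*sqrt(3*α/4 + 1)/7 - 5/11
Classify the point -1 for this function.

There is no denominator, hence no pole anywhere.
Branch term sqrt(1 - α/(-4/3)): argument at -1 is 1/4, nonzero, so -1 is not its branch point (a point on a principal cut is still regular for the continued germ).
So the germ continues analytically to -1.

The point is a regular point.


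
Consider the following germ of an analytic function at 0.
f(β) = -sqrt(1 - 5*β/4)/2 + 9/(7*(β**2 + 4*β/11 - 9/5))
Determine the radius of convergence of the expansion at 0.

Denominator factor (β**2 + 4*β/11 - 9/5): discriminant 4436/605, real irrational roots -2/11 + (1/55)*sqrt(5545) and -2/11 - (1/55)*sqrt(5545); poles of order 1, moduli -2/11 + (1/55)*sqrt(5545) and 2/11 + (1/55)*sqrt(5545).
Branch term (-1/2)*sqrt(1 - β/(4/5)): its argument vanishes at β = 4/5, a square-root branch point, modulus 4/5.
The radius of convergence is the smallest modulus among the singular points: 4/5.

The radius of convergence is 4/5.


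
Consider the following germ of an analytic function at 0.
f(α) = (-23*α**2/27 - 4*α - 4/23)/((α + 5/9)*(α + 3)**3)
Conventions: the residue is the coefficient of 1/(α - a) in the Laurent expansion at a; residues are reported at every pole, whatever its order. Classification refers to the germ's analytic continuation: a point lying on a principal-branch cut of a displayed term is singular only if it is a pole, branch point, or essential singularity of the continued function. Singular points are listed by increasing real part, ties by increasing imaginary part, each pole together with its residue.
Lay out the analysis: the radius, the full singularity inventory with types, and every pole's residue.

Denominator factor (α + 3)^3: pole of order 3 at -3, modulus 3.
Denominator factor (α + 5/9): pole of order 1 at -5/9, modulus 5/9.
The radius of convergence is the smallest modulus among the singular points: 5/9.
At the order-3 pole -3 set g(α) = (α - (-3))^3*f(α) = (-23*α**2/27 - 4*α - 4/23)/(α + 5/9).
Order-3 pole: residue = g''(a)/2; g''(-3) = -89807/367356, so the residue is -89807/734712.
At the order-1 pole -5/9 set g(α) = (α - (-5/9))*f(α) = (-23*α**2/27 - 4*α - 4/23)/(α + 3)**3.
Simple pole: residue = g(a) at a = -5/9, which is 89807/734712.
List the singular points by increasing real part (a conjugate pair: the negative imaginary part first).

Radius of convergence at 0: 5/9.
At -3: a pole of order 3; residue -89807/734712.
At -5/9: a pole of order 1; residue 89807/734712.


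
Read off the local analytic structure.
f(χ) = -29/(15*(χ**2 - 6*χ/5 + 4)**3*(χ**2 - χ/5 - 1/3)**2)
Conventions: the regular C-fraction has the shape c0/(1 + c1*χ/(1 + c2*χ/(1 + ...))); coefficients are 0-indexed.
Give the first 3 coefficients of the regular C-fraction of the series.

Taylor coefficients (expand at 0): a_0 = -87/320, a_1 = 261/3200, a_2 = -50373/32000.
c0 = a_0 = -87/320. Peel one level at a time: if S = 1 + c*χ/S' with S'(0) = 1, then c is the χ-coefficient of S and S' = c*χ/(S - 1).
S_1 = c0/f = 1 + (3/10)*χ + (-57/10)*χ^2 + ...; c1 = 3/10.
S_2 = c1*χ/(S_1 - 1) = 1 + (19)*χ + ...; c2 = 19.

The regular C-fraction coefficients are [-87/320, 3/10, 19].


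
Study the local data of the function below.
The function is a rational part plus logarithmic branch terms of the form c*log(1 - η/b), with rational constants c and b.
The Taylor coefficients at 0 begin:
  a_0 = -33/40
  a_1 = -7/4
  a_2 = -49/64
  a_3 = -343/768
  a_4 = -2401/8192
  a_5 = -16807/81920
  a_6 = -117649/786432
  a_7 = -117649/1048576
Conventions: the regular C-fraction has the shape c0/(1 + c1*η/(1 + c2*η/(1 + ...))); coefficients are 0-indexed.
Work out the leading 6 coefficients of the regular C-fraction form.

The regular C-fraction coefficients are [-33/40, -70/33, 889/528, 77/2032, -483/1016, -889/8280].

Taylor coefficients (read off): a_0 = -33/40, a_1 = -7/4, a_2 = -49/64, a_3 = -343/768, a_4 = -2401/8192, a_5 = -16807/81920.
c0 = a_0 = -33/40. Peel one level at a time: if S = 1 + c*η/S' with S'(0) = 1, then c is the η-coefficient of S and S' = c*η/(S - 1).
S_1 = c0/f = 1 + (-70/33)*η + (31115/8712)*η^2 + ...; c1 = -70/33.
S_2 = c1*η/(S_1 - 1) = 1 + (889/528)*η + (-49/768)*η^2 + ...; c2 = 889/528.
S_3 = c2*η/(S_2 - 1) = 1 + (77/2032)*η + (37191/2064512)*η^2 + ...; c3 = 77/2032.
S_4 = c3*η/(S_3 - 1) = 1 + (-483/1016)*η + (-49/960)*η^2 + ...; c4 = -483/1016.
S_5 = c4*η/(S_4 - 1) = 1 + (-889/8280)*η + ...; c5 = -889/8280.


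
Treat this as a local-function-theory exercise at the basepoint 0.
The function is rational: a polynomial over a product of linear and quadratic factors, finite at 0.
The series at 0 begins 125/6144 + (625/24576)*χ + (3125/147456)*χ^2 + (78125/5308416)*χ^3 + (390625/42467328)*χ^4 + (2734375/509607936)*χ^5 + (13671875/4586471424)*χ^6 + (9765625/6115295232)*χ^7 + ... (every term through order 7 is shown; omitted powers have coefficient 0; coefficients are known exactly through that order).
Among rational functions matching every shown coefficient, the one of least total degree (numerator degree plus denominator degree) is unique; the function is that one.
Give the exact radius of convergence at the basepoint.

No rational of total degree below 3 reproduces all 8 coefficients; solving the [0/3] Pade equations on them gives f(χ) = -9/(32*(χ - 12/5)**3), whose expansion matches every shown term.
Denominator factor (χ - 12/5)^3: pole of order 3 at 12/5, modulus 12/5.
The radius of convergence is the smallest modulus among the singular points: 12/5.

The radius of convergence is 12/5.


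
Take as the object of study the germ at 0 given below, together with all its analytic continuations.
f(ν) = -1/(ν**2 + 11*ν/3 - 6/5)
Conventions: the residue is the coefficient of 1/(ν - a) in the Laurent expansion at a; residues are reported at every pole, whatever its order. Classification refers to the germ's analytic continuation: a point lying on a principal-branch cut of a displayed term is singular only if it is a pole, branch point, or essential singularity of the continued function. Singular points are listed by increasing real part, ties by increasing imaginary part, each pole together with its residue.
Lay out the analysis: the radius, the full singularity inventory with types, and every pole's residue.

Denominator factor (ν**2 + 11*ν/3 - 6/5): discriminant 821/45, real irrational roots -11/6 + (1/30)*sqrt(4105) and -11/6 - (1/30)*sqrt(4105); poles of order 1, moduli -11/6 + (1/30)*sqrt(4105) and 11/6 + (1/30)*sqrt(4105).
The radius of convergence is the smallest modulus among the singular points: -11/6 + (1/30)*sqrt(4105).
The factor ν**2 + 11*ν/3 - 6/5 splits as (ν - a)(ν - a') with a = -11/6 - (1/30)*sqrt(4105), a' = -11/6 + (1/30)*sqrt(4105). At the order-1 pole a set g(ν) = (ν - a)*f(ν) = [-1] / (ν - a').
Simple pole: residue = g(a) at a = -11/6 - (1/30)*sqrt(4105), which is (3/821)*sqrt(4105).
The factor ν**2 + 11*ν/3 - 6/5 splits as (ν - a)(ν - a') with a = -11/6 + (1/30)*sqrt(4105), a' = -11/6 - (1/30)*sqrt(4105). At the order-1 pole a set g(ν) = (ν - a)*f(ν) = [-1] / (ν - a').
Simple pole: residue = g(a) at a = -11/6 + (1/30)*sqrt(4105), which is -(3/821)*sqrt(4105).
List the singular points by increasing real part (a conjugate pair: the negative imaginary part first).

Radius of convergence at 0: -11/6 + (1/30)*sqrt(4105).
At -11/6 - (1/30)*sqrt(4105): a pole of order 1; residue (3/821)*sqrt(4105).
At -11/6 + (1/30)*sqrt(4105): a pole of order 1; residue -(3/821)*sqrt(4105).


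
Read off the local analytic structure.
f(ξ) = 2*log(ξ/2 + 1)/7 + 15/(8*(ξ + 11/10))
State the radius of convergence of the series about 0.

Denominator factor (ξ + 11/10): pole of order 1 at -11/10, modulus 11/10.
Branch term (2/7)*log(1 - ξ/(-2)): its argument vanishes at ξ = -2, a logarithmic branch point, modulus 2.
The radius of convergence is the smallest modulus among the singular points: 11/10.

The radius of convergence is 11/10.


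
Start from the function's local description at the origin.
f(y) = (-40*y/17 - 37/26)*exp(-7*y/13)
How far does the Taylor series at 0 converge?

The radius of convergence is infinite.

The factor exp(-7*y/13) is entire and contributes no finite singular point.
The polynomial part has no poles.
No finite singular points: the Taylor series at 0 converges everywhere.


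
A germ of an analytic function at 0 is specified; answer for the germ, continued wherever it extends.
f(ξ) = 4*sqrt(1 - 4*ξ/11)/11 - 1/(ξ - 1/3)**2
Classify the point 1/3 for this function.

The denominator factor ξ - 1/3 vanishes at 1/3 and appears to the power 2; the numerator there equals -1, nonzero, and no other factor vanishes.
The branch terms are analytic at this point.
Hence a pole whose order is the multiplicity, 2.

The point is a pole of order 2.


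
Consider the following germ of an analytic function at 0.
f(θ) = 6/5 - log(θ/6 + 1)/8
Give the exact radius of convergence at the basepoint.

The radius of convergence is 6.

Branch term (-1/8)*log(1 - θ/(-6)): its argument vanishes at θ = -6, a logarithmic branch point, modulus 6.
The radius of convergence is the smallest modulus among the singular points: 6.


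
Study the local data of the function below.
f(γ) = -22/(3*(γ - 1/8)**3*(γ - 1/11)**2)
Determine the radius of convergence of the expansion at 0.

The radius of convergence is 1/11.

Denominator factor (γ - 1/11)^2: pole of order 2 at 1/11, modulus 1/11.
Denominator factor (γ - 1/8)^3: pole of order 3 at 1/8, modulus 1/8.
The radius of convergence is the smallest modulus among the singular points: 1/11.


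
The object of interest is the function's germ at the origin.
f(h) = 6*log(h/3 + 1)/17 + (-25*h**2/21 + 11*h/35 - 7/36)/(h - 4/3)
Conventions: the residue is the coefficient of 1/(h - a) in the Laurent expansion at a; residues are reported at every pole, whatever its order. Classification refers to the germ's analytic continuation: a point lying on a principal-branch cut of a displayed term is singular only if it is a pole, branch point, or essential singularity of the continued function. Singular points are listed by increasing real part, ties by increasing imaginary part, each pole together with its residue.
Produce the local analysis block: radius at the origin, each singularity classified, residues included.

Radius of convergence at 0: 4/3.
At -3: a logarithmic branch point.
At 4/3: a pole of order 1; residue -7151/3780.

Denominator factor (h - 4/3): pole of order 1 at 4/3, modulus 4/3.
Branch term (6/17)*log(1 - h/(-3)): its argument vanishes at h = -3, a logarithmic branch point, modulus 3.
The radius of convergence is the smallest modulus among the singular points: 4/3.
The branch term is analytic at 4/3 and contributes nothing to the residue; only the rational part matters.
At the order-1 pole 4/3 set g(h) = (h - (4/3))*(rational part) = -25*h**2/21 + 11*h/35 - 7/36.
Simple pole: residue = g(a) at a = 4/3, which is -7151/3780.
List the singular points by increasing real part (a conjugate pair: the negative imaginary part first).


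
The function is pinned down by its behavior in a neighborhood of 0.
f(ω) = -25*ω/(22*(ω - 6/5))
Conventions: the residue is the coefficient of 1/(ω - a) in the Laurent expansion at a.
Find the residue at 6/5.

At the order-1 pole 6/5 set g(ω) = (ω - (6/5))*f(ω) = -25*ω/22.
Simple pole: residue = g(a) at a = 6/5, which is -15/11.

The residue is -15/11.


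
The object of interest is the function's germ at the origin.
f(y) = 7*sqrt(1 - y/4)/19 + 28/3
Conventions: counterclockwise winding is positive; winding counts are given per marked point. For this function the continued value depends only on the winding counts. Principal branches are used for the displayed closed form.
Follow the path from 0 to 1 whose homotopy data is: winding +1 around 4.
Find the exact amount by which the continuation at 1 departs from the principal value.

Continued minus principal equals -(7/19)*sqrt(3).

The rational part is single-valued and drops out of the difference; each branch term changes only by its own monodromy.
(7/19)*sqrt(1 - y/(4)): winding +1 is odd, the square root flips sign, contributing -2*(7/19)*sqrt(1 - (1)/(4)) = -2*(7/19)*sqrt(3/4) = -(7/19)*sqrt(3).
Summing the contributions at y = 1 gives -(7/19)*sqrt(3).


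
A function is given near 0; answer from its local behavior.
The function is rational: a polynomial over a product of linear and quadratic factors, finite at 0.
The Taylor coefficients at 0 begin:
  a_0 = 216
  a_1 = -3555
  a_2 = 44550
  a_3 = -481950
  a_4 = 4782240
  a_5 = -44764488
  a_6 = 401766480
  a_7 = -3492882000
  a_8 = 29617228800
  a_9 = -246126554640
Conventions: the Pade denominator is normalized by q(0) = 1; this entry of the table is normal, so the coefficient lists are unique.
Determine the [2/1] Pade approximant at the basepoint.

The Pade approximant has numerator coefficients [216, -13401/11, 67005/11]; denominator coefficients [1, 119/11].

Taylor coefficients needed (read off): a_0 = 216, a_1 = -3555, a_2 = 44550, a_3 = -481950.
Write the denominator as Q(z) = 1 + q1*z. Requiring Q*f - P = O(z^4) with deg P <= 2 kills the coefficients of z^3..z^3 in Q*f:
  z^3: a_3 + q1*a_2 = 0, i.e. -481950 + (44550)*q1 = 0.
Solving this linear system: q1 = 119/11.
The numerator is Q*f truncated at degree 2: P0 = a_0 = 216; P1 = a_1 + q1*a_0 = -13401/11; P2 = a_2 + q1*a_1 = 67005/11.


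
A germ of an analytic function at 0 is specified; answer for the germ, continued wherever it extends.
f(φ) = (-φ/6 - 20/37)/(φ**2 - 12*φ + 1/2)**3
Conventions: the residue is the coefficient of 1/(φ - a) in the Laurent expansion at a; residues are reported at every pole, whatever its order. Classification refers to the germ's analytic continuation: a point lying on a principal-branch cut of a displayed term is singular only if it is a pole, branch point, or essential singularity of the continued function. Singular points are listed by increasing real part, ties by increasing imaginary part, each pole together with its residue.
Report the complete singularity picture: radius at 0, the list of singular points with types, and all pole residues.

Radius of convergence at 0: 6 - (1/2)*sqrt(142).
At 6 - (1/2)*sqrt(142): a pole of order 3; residue (171/52970828)*sqrt(142).
At 6 + (1/2)*sqrt(142): a pole of order 3; residue -(171/52970828)*sqrt(142).

Denominator factor (φ**2 - 12*φ + 1/2)^3: discriminant 142, real irrational roots 6 + (1/2)*sqrt(142) and 6 - (1/2)*sqrt(142); poles of order 3, moduli 6 + (1/2)*sqrt(142) and 6 - (1/2)*sqrt(142).
The radius of convergence is the smallest modulus among the singular points: 6 - (1/2)*sqrt(142).
The factor φ**2 - 12*φ + 1/2 splits as (φ - a)(φ - a') with a = 6 - (1/2)*sqrt(142), a' = 6 + (1/2)*sqrt(142). At the order-3 pole a set g(φ) = (φ - a)^3*f(φ) = [-φ/6 - 20/37] / (φ - a')^3.
Order-3 pole: residue = g''(a)/2; g''(6 - (1/2)*sqrt(142)) = (171/26485414)*sqrt(142), so the residue is (171/52970828)*sqrt(142).
The factor φ**2 - 12*φ + 1/2 splits as (φ - a)(φ - a') with a = 6 + (1/2)*sqrt(142), a' = 6 - (1/2)*sqrt(142). At the order-3 pole a set g(φ) = (φ - a)^3*f(φ) = [-φ/6 - 20/37] / (φ - a')^3.
Order-3 pole: residue = g''(a)/2; g''(6 + (1/2)*sqrt(142)) = -(171/26485414)*sqrt(142), so the residue is -(171/52970828)*sqrt(142).
List the singular points by increasing real part (a conjugate pair: the negative imaginary part first).


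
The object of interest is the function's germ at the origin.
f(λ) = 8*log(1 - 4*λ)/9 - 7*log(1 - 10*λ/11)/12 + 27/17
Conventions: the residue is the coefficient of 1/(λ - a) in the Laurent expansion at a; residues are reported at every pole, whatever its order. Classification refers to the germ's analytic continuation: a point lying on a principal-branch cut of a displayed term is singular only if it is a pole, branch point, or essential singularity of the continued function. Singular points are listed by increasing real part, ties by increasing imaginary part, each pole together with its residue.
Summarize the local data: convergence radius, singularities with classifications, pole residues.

Branch term (8/9)*log(1 - λ/(1/4)): its argument vanishes at λ = 1/4, a logarithmic branch point, modulus 1/4.
Branch term (-7/12)*log(1 - λ/(11/10)): its argument vanishes at λ = 11/10, a logarithmic branch point, modulus 11/10.
The radius of convergence is the smallest modulus among the singular points: 1/4.
List the singular points by increasing real part (a conjugate pair: the negative imaginary part first).

Radius of convergence at 0: 1/4.
At 1/4: a logarithmic branch point.
At 11/10: a logarithmic branch point.


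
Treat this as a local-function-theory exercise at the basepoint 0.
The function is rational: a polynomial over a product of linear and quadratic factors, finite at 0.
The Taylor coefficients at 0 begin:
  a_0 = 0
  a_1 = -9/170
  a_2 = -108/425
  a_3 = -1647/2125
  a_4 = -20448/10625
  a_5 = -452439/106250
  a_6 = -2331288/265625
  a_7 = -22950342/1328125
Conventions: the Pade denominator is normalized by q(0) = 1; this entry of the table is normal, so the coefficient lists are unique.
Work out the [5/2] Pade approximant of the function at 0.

The Pade approximant has numerator coefficients [0, -9/170, -616956/7846775, -624303/7846775, -472896/7846775, -90609/3138710]; denominator coefficients [1, -918032/276945, 1280468/461575].

Taylor coefficients needed (read off): a_0 = 0, a_1 = -9/170, a_2 = -108/425, a_3 = -1647/2125, a_4 = -20448/10625, a_5 = -452439/106250, a_6 = -2331288/265625, a_7 = -22950342/1328125.
Write the denominator as Q(w) = 1 + q1*w + q2*w^2. Requiring Q*f - P = O(w^8) with deg P <= 5 kills the coefficients of w^6..w^7 in Q*f:
  w^6: a_6 + q1*a_5 + q2*a_4 = 0, i.e. -2331288/265625 + (-452439/106250)*q1 + (-20448/10625)*q2 = 0.
  w^7: a_7 + q1*a_6 + q2*a_5 = 0, i.e. -22950342/1328125 + (-2331288/265625)*q1 + (-452439/106250)*q2 = 0.
Solving this linear system: q1 = -918032/276945, q2 = 1280468/461575.
The numerator is Q*f truncated at degree 5: P0 = a_0 = 0; P1 = a_1 + q1*a_0 = -9/170; P2 = a_2 + q1*a_1 + q2*a_0 = -616956/7846775; P3 = a_3 + q1*a_2 + q2*a_1 = -624303/7846775; P4 = a_4 + q1*a_3 + q2*a_2 = -472896/7846775; P5 = a_5 + q1*a_4 + q2*a_3 = -90609/3138710.


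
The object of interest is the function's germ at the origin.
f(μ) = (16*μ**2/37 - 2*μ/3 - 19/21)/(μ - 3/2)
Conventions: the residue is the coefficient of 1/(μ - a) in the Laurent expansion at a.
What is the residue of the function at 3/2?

The residue is -724/777.

At the order-1 pole 3/2 set g(μ) = (μ - (3/2))*f(μ) = 16*μ**2/37 - 2*μ/3 - 19/21.
Simple pole: residue = g(a) at a = 3/2, which is -724/777.


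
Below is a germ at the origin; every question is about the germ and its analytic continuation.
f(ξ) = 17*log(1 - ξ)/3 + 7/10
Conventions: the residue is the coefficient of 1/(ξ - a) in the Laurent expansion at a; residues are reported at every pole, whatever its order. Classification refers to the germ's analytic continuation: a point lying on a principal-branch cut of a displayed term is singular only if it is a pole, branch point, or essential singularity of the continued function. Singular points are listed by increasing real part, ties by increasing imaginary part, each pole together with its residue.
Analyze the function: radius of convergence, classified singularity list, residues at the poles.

Radius of convergence at 0: 1.
At 1: a logarithmic branch point.

Branch term (17/3)*log(1 - ξ/(1)): its argument vanishes at ξ = 1, a logarithmic branch point, modulus 1.
The radius of convergence is the smallest modulus among the singular points: 1.


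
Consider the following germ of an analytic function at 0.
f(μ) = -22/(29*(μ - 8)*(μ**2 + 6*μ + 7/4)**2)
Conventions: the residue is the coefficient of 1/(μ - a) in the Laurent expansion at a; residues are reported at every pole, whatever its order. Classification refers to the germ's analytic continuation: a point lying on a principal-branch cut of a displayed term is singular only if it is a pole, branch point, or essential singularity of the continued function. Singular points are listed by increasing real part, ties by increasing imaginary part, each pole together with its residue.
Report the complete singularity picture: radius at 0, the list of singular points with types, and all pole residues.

Denominator factor (μ**2 + 6*μ + 7/4)^2: discriminant 29, real irrational roots -3 + (1/2)*sqrt(29) and -3 - (1/2)*sqrt(29); poles of order 2, moduli 3 - (1/2)*sqrt(29) and 3 + (1/2)*sqrt(29).
Denominator factor (μ - 8): pole of order 1 at 8, modulus 8.
The radius of convergence is the smallest modulus among the singular points: 3 - (1/2)*sqrt(29).
The factor μ**2 + 6*μ + 7/4 splits as (μ - a)(μ - a') with a = -3 - (1/2)*sqrt(29), a' = -3 + (1/2)*sqrt(29). At the order-2 pole a set g(μ) = (μ - a)^2*f(μ) = [-22/(29*(μ - 8))] / (μ - a')^2.
Order-2 pole: residue = g'(a); g'(-3 - (1/2)*sqrt(29)) = 176/6003725 + (768592/5049132725)*sqrt(29), so the residue is 176/6003725 + (768592/5049132725)*sqrt(29).
The factor μ**2 + 6*μ + 7/4 splits as (μ - a)(μ - a') with a = -3 + (1/2)*sqrt(29), a' = -3 - (1/2)*sqrt(29). At the order-2 pole a set g(μ) = (μ - a)^2*f(μ) = [-22/(29*(μ - 8))] / (μ - a')^2.
Order-2 pole: residue = g'(a); g'(-3 + (1/2)*sqrt(29)) = 176/6003725 - (768592/5049132725)*sqrt(29), so the residue is 176/6003725 - (768592/5049132725)*sqrt(29).
At the order-1 pole 8 set g(μ) = (μ - (8))*f(μ) = -22/(29*(μ**2 + 6*μ + 7/4)**2).
Simple pole: residue = g(a) at a = 8, which is -352/6003725.
List the singular points by increasing real part (a conjugate pair: the negative imaginary part first).

Radius of convergence at 0: 3 - (1/2)*sqrt(29).
At -3 - (1/2)*sqrt(29): a pole of order 2; residue 176/6003725 + (768592/5049132725)*sqrt(29).
At -3 + (1/2)*sqrt(29): a pole of order 2; residue 176/6003725 - (768592/5049132725)*sqrt(29).
At 8: a pole of order 1; residue -352/6003725.


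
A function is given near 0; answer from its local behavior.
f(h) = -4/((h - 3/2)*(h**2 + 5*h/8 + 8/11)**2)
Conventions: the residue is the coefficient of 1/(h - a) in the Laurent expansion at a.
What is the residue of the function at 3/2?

The residue is -123904/474721.

At the order-1 pole 3/2 set g(h) = (h - (3/2))*f(h) = -4/(h**2 + 5*h/8 + 8/11)**2.
Simple pole: residue = g(a) at a = 3/2, which is -123904/474721.


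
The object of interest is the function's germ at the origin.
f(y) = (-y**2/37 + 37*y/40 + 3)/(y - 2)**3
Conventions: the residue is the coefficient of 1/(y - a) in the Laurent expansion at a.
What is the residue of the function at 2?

At the order-3 pole 2 set g(y) = (y - (2))^3*f(y) = -y**2/37 + 37*y/40 + 3.
Order-3 pole: residue = g''(a)/2; g''(2) = -2/37, so the residue is -1/37.

The residue is -1/37.


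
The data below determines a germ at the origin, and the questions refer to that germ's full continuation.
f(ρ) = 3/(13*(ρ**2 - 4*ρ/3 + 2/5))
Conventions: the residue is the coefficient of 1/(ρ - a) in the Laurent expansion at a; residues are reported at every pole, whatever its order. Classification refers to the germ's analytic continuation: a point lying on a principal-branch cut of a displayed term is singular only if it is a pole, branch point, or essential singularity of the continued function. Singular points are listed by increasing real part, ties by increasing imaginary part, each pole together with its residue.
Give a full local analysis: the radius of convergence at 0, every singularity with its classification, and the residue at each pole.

Denominator factor (ρ**2 - 4*ρ/3 + 2/5): discriminant 8/45, real irrational roots 2/3 + (1/15)*sqrt(10) and 2/3 - (1/15)*sqrt(10); poles of order 1, moduli 2/3 + (1/15)*sqrt(10) and 2/3 - (1/15)*sqrt(10).
The radius of convergence is the smallest modulus among the singular points: 2/3 - (1/15)*sqrt(10).
The factor ρ**2 - 4*ρ/3 + 2/5 splits as (ρ - a)(ρ - a') with a = 2/3 - (1/15)*sqrt(10), a' = 2/3 + (1/15)*sqrt(10). At the order-1 pole a set g(ρ) = (ρ - a)*f(ρ) = [3/13] / (ρ - a').
Simple pole: residue = g(a) at a = 2/3 - (1/15)*sqrt(10), which is -(9/52)*sqrt(10).
The factor ρ**2 - 4*ρ/3 + 2/5 splits as (ρ - a)(ρ - a') with a = 2/3 + (1/15)*sqrt(10), a' = 2/3 - (1/15)*sqrt(10). At the order-1 pole a set g(ρ) = (ρ - a)*f(ρ) = [3/13] / (ρ - a').
Simple pole: residue = g(a) at a = 2/3 + (1/15)*sqrt(10), which is (9/52)*sqrt(10).
List the singular points by increasing real part (a conjugate pair: the negative imaginary part first).

Radius of convergence at 0: 2/3 - (1/15)*sqrt(10).
At 2/3 - (1/15)*sqrt(10): a pole of order 1; residue -(9/52)*sqrt(10).
At 2/3 + (1/15)*sqrt(10): a pole of order 1; residue (9/52)*sqrt(10).


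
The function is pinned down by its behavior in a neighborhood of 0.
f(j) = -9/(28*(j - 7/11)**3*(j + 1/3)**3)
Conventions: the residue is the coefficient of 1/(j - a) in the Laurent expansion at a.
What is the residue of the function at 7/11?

The residue is -1056655611/469762048.

At the order-3 pole 7/11 set g(j) = (j - (7/11))^3*f(j) = -9/(28*(j + 1/3)**3).
Order-3 pole: residue = g''(a)/2; g''(7/11) = -1056655611/234881024, so the residue is -1056655611/469762048.


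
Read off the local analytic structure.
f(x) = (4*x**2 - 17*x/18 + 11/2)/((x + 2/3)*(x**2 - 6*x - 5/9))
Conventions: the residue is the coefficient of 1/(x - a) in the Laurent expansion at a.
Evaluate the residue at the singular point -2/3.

At the order-1 pole -2/3 set g(x) = (x - (-2/3))*f(x) = (4*x**2 - 17*x/18 + 11/2)/(x**2 - 6*x - 5/9).
Simple pole: residue = g(a) at a = -2/3, which is 61/30.

The residue is 61/30.


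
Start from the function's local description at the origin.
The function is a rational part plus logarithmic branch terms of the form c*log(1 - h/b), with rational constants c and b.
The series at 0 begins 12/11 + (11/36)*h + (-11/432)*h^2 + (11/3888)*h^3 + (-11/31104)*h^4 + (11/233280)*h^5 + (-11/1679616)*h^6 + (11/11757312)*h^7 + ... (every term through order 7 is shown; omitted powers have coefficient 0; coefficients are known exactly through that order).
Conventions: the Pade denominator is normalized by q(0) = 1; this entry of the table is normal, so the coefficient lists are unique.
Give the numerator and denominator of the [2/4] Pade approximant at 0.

Taylor coefficients needed (read off): a_0 = 12/11, a_1 = 11/36, a_2 = -11/432, a_3 = 11/3888, a_4 = -11/31104, a_5 = 11/233280, a_6 = -11/1679616.
Write the denominator as Q(h) = 1 + q1*h + q2*h^2 + q3*h^3 + q4*h^4. Requiring Q*f - P = O(h^7) with deg P <= 2 kills the coefficients of h^3..h^6 in Q*f:
  h^3: a_3 + q1*a_2 + q2*a_1 + q3*a_0 = 0, i.e. 11/3888 + (-11/432)*q1 + (11/36)*q2 + (12/11)*q3 = 0.
  h^4: a_4 + q1*a_3 + q2*a_2 + q3*a_1 + q4*a_0 = 0, i.e. -11/31104 + (11/3888)*q1 + (-11/432)*q2 + (11/36)*q3 + (12/11)*q4 = 0.
  h^5: a_5 + q1*a_4 + q2*a_3 + q3*a_2 + q4*a_1 = 0, i.e. 11/233280 + (-11/31104)*q1 + (11/3888)*q2 + (-11/432)*q3 + (11/36)*q4 = 0.
  h^6: a_6 + q1*a_5 + q2*a_4 + q3*a_3 + q4*a_2 = 0, i.e. -11/1679616 + (11/233280)*q1 + (-11/31104)*q2 + (11/3888)*q3 + (-11/432)*q4 = 0.
Solving this linear system: q1 = 511391/2494194, q2 = 3632099/448954920, q3 = -99341/1346864760, q4 = 187187/96974262720.
The numerator is Q*f truncated at degree 2: P0 = a_0 = 12/11; P1 = a_1 + q1*a_0 = 87119731/164616804; P2 = a_2 + q1*a_1 + q2*a_0 = 151485197/3292336080.

The Pade approximant has numerator coefficients [12/11, 87119731/164616804, 151485197/3292336080]; denominator coefficients [1, 511391/2494194, 3632099/448954920, -99341/1346864760, 187187/96974262720].


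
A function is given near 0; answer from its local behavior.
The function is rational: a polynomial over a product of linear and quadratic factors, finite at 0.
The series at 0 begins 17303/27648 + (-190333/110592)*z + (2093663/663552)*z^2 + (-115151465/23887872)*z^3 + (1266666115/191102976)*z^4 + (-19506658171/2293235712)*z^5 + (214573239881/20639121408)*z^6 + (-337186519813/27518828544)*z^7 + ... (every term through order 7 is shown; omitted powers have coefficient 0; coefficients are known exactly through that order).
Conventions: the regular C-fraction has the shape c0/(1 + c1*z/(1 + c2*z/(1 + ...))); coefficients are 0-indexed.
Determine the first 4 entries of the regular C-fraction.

Taylor coefficients (read off): a_0 = 17303/27648, a_1 = -190333/110592, a_2 = 2093663/663552, a_3 = -115151465/23887872.
c0 = a_0 = 17303/27648. Peel one level at a time: if S = 1 + c*z/S' with S'(0) = 1, then c is the z-coefficient of S and S' = c*z/(S - 1).
S_1 = c0/f = 1 + (11/4)*z + (121/48)*z^2 + ...; c1 = 11/4.
S_2 = c1*z/(S_1 - 1) = 1 + (-11/12)*z + (121/216)*z^2 + ...; c2 = -11/12.
S_3 = c2*z/(S_2 - 1) = 1 + (11/18)*z + ...; c3 = 11/18.

The regular C-fraction coefficients are [17303/27648, 11/4, -11/12, 11/18].


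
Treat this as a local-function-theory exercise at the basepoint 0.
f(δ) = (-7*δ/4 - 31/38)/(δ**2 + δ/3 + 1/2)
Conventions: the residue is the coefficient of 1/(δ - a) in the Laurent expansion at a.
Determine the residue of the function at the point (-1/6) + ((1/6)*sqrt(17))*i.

The factor δ**2 + δ/3 + 1/2 splits as (δ - a)(δ - a') with a = (-1/6) + ((1/6)*sqrt(17))*i, a' = (-1/6) - ((1/6)*sqrt(17))*i. At the order-1 pole a set g(δ) = (δ - a)*f(δ) = [-7*δ/4 - 31/38] / (δ - a').
Simple pole: residue = g(a) at a = (-1/6) + ((1/6)*sqrt(17))*i, which is (-7/8) + ((239/2584)*sqrt(17))*i.

The residue is (-7/8) + ((239/2584)*sqrt(17))*i.


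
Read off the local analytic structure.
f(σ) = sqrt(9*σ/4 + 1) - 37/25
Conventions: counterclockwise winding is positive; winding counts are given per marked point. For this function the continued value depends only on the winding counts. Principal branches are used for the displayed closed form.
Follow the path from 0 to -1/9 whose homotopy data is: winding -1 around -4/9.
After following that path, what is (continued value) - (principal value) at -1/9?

Continued minus principal equals -sqrt(3).

The rational part is single-valued and drops out of the difference; each branch term changes only by its own monodromy.
(1)*sqrt(1 - σ/(-4/9)): winding -1 is odd, the square root flips sign, contributing -2*(1)*sqrt(1 - (-1/9)/(-4/9)) = -2*(1)*sqrt(3/4) = -sqrt(3).
Summing the contributions at σ = -1/9 gives -sqrt(3).


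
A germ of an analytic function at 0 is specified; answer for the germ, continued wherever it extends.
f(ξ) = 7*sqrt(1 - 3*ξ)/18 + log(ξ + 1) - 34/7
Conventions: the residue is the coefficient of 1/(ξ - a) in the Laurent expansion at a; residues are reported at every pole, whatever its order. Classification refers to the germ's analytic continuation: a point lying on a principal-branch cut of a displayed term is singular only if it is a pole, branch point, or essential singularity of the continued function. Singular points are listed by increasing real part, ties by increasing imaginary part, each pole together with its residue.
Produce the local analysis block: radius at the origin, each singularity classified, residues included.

Radius of convergence at 0: 1/3.
At -1: a logarithmic branch point.
At 1/3: an algebraic (square-root) branch point.

Branch term (7/18)*sqrt(1 - ξ/(1/3)): its argument vanishes at ξ = 1/3, a square-root branch point, modulus 1/3.
Branch term (1)*log(1 - ξ/(-1)): its argument vanishes at ξ = -1, a logarithmic branch point, modulus 1.
The radius of convergence is the smallest modulus among the singular points: 1/3.
List the singular points by increasing real part (a conjugate pair: the negative imaginary part first).


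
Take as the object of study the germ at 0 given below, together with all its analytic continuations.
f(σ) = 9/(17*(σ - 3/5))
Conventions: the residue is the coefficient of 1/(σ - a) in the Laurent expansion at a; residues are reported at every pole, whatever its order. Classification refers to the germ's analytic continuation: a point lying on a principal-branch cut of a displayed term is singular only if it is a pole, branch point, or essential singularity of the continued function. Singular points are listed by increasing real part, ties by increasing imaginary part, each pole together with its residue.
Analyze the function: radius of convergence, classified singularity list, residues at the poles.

Denominator factor (σ - 3/5): pole of order 1 at 3/5, modulus 3/5.
The radius of convergence is the smallest modulus among the singular points: 3/5.
At the order-1 pole 3/5 set g(σ) = (σ - (3/5))*f(σ) = 9/17.
Simple pole: residue = g(a) at a = 3/5, which is 9/17.

Radius of convergence at 0: 3/5.
At 3/5: a pole of order 1; residue 9/17.


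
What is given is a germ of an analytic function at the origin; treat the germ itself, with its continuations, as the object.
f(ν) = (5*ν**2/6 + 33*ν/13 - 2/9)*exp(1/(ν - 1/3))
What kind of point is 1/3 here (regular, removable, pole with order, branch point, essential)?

The exponent 1/(ν - (1/3)) has a pole at 1/3, so exp(1/(ν - (1/3))) takes every nonzero value near it: an essential singularity (not a pole of any order).

The point is an essential singularity.


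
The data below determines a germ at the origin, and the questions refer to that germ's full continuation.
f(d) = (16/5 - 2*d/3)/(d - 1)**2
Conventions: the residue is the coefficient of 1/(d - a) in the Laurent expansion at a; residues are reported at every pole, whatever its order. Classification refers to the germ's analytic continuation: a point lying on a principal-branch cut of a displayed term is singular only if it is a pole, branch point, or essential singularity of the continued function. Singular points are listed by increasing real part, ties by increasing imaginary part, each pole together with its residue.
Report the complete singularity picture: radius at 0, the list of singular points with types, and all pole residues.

Radius of convergence at 0: 1.
At 1: a pole of order 2; residue -2/3.

Denominator factor (d - 1)^2: pole of order 2 at 1, modulus 1.
The radius of convergence is the smallest modulus among the singular points: 1.
At the order-2 pole 1 set g(d) = (d - (1))^2*f(d) = 16/5 - 2*d/3.
Order-2 pole: residue = g'(a); g'(1) = -2/3, so the residue is -2/3.


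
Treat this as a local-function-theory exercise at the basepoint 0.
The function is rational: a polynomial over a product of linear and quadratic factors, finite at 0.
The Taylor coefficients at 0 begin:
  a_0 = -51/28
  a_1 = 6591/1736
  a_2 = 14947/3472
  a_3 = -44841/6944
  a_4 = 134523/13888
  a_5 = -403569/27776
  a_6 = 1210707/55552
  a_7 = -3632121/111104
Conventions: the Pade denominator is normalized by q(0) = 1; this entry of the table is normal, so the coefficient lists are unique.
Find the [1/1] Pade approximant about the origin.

The Pade approximant has numerator coefficients [-51/28, 399241/68107]; denominator coefficients [1, -14947/13182].

Taylor coefficients needed (read off): a_0 = -51/28, a_1 = 6591/1736, a_2 = 14947/3472.
Write the denominator as Q(κ) = 1 + q1*κ. Requiring Q*f - P = O(κ^3) with deg P <= 1 kills the coefficients of κ^2..κ^2 in Q*f:
  κ^2: a_2 + q1*a_1 = 0, i.e. 14947/3472 + (6591/1736)*q1 = 0.
Solving this linear system: q1 = -14947/13182.
The numerator is Q*f truncated at degree 1: P0 = a_0 = -51/28; P1 = a_1 + q1*a_0 = 399241/68107.
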